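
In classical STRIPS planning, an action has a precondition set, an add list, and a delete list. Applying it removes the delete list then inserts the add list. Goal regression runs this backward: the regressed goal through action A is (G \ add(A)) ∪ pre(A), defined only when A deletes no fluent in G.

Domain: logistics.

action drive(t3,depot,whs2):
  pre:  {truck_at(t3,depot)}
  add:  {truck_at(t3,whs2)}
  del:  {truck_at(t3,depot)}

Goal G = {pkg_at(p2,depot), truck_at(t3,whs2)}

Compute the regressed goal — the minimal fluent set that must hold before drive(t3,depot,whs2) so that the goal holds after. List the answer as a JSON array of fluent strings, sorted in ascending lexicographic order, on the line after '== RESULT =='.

Compute (G \ add) ∪ pre:
  G ∩ del = {}  (empty — regression defined)
  G \ add = {pkg_at(p2,depot), truck_at(t3,whs2)} \ {truck_at(t3,whs2)} = {pkg_at(p2,depot)}
  ∪ pre   = {pkg_at(p2,depot)} ∪ {truck_at(t3,depot)}
          = {pkg_at(p2,depot), truck_at(t3,depot)}

== RESULT ==
["pkg_at(p2,depot)", "truck_at(t3,depot)"]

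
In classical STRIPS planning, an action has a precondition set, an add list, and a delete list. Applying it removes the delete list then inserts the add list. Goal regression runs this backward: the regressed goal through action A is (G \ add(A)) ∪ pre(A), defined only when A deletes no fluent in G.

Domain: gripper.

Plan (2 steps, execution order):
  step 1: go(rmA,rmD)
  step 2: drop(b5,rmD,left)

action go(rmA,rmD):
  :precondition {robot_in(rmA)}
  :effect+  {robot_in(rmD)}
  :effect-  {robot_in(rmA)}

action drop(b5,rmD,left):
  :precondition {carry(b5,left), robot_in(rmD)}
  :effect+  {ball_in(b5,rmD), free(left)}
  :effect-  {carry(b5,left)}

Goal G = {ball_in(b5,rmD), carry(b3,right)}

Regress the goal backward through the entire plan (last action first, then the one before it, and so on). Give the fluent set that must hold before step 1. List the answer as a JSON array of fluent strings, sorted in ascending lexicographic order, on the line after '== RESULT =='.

Regress step by step:
  through step 2 (drop(b5,rmD,left)): drop {ball_in(b5,rmD)}, keep {carry(b3,right)}, require {carry(b5,left), robot_in(rmD)}
    → {carry(b3,right), carry(b5,left), robot_in(rmD)}
  through step 1 (go(rmA,rmD)): drop {robot_in(rmD)}, keep {carry(b3,right), carry(b5,left)}, require {robot_in(rmA)}
    → {carry(b3,right), carry(b5,left), robot_in(rmA)}

== RESULT ==
["carry(b3,right)", "carry(b5,left)", "robot_in(rmA)"]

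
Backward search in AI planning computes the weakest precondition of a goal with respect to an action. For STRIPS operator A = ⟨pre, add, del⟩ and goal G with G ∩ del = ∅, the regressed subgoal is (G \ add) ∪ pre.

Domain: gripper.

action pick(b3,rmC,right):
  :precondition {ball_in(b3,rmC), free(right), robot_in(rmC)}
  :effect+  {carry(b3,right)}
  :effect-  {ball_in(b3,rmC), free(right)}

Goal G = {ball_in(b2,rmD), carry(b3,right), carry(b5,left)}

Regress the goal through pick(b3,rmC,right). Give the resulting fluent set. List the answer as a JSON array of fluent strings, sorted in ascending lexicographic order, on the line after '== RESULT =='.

Compute (G \ add) ∪ pre:
  G ∩ del = {}  (empty — regression defined)
  G \ add = {ball_in(b2,rmD), carry(b3,right), carry(b5,left)} \ {carry(b3,right)} = {ball_in(b2,rmD), carry(b5,left)}
  ∪ pre   = {ball_in(b2,rmD), carry(b5,left)} ∪ {ball_in(b3,rmC), free(right), robot_in(rmC)}
          = {ball_in(b2,rmD), ball_in(b3,rmC), carry(b5,left), free(right), robot_in(rmC)}

== RESULT ==
["ball_in(b2,rmD)", "ball_in(b3,rmC)", "carry(b5,left)", "free(right)", "robot_in(rmC)"]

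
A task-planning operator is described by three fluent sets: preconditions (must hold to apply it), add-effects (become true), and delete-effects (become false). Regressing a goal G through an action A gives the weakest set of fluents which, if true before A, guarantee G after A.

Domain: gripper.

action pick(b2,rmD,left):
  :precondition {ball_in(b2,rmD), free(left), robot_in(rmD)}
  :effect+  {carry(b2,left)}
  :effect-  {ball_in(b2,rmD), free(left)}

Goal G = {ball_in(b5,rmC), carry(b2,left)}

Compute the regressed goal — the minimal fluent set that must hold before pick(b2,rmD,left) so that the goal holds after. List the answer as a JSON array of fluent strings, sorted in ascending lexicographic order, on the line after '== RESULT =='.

Regress:
  G ∩ del = {}  (empty — regression defined)
  G \ add = {ball_in(b5,rmC), carry(b2,left)} \ {carry(b2,left)} = {ball_in(b5,rmC)}
  ∪ pre   = {ball_in(b5,rmC)} ∪ {ball_in(b2,rmD), free(left), robot_in(rmD)}
          = {ball_in(b2,rmD), ball_in(b5,rmC), free(left), robot_in(rmD)}

== RESULT ==
["ball_in(b2,rmD)", "ball_in(b5,rmC)", "free(left)", "robot_in(rmD)"]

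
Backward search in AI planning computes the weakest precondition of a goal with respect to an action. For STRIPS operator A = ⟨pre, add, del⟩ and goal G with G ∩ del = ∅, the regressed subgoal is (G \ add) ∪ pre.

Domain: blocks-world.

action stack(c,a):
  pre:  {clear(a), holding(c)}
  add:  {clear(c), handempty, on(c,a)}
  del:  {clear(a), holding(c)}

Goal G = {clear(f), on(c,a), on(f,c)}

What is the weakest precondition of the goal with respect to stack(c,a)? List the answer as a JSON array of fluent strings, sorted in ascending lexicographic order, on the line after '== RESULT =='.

Compute (G \ add) ∪ pre:
  G ∩ del = {}  (empty — regression defined)
  G \ add = {clear(f), on(c,a), on(f,c)} \ {clear(c), handempty, on(c,a)} = {clear(f), on(f,c)}
  ∪ pre   = {clear(f), on(f,c)} ∪ {clear(a), holding(c)}
          = {clear(a), clear(f), holding(c), on(f,c)}

== RESULT ==
["clear(a)", "clear(f)", "holding(c)", "on(f,c)"]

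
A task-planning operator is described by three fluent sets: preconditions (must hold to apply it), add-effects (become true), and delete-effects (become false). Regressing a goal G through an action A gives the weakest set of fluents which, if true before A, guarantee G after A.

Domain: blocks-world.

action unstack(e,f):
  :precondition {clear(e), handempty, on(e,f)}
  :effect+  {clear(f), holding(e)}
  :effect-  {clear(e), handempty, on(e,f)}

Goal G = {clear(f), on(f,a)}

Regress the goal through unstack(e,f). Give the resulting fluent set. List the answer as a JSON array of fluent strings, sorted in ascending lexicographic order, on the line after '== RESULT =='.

Compute (G \ add) ∪ pre:
  G ∩ del = {}  (empty — regression defined)
  G \ add = {clear(f), on(f,a)} \ {clear(f), holding(e)} = {on(f,a)}
  ∪ pre   = {on(f,a)} ∪ {clear(e), handempty, on(e,f)}
          = {clear(e), handempty, on(e,f), on(f,a)}

== RESULT ==
["clear(e)", "handempty", "on(e,f)", "on(f,a)"]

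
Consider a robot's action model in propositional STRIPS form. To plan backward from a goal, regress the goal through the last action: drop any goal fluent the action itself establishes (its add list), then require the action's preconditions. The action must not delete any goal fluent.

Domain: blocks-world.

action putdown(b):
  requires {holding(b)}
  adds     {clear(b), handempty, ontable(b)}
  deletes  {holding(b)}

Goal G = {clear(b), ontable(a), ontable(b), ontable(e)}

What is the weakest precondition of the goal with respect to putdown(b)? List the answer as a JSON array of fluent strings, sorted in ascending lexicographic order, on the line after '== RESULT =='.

Compute (G \ add) ∪ pre:
  G ∩ del = {}  (empty — regression defined)
  G \ add = {clear(b), ontable(a), ontable(b), ontable(e)} \ {clear(b), handempty, ontable(b)} = {ontable(a), ontable(e)}
  ∪ pre   = {ontable(a), ontable(e)} ∪ {holding(b)}
          = {holding(b), ontable(a), ontable(e)}

== RESULT ==
["holding(b)", "ontable(a)", "ontable(e)"]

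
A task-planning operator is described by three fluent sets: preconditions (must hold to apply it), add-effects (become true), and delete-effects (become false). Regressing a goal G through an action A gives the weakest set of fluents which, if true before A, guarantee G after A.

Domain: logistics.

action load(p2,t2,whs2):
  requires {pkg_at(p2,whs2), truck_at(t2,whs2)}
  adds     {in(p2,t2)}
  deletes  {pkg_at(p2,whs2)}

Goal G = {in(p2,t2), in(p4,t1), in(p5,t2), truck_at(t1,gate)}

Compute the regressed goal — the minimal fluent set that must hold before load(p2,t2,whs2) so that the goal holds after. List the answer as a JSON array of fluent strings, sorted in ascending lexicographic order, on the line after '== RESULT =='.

Compute (G \ add) ∪ pre:
  G ∩ del = {}  (empty — regression defined)
  G \ add = {in(p2,t2), in(p4,t1), in(p5,t2), truck_at(t1,gate)} \ {in(p2,t2)} = {in(p4,t1), in(p5,t2), truck_at(t1,gate)}
  ∪ pre   = {in(p4,t1), in(p5,t2), truck_at(t1,gate)} ∪ {pkg_at(p2,whs2), truck_at(t2,whs2)}
          = {in(p4,t1), in(p5,t2), pkg_at(p2,whs2), truck_at(t1,gate), truck_at(t2,whs2)}

== RESULT ==
["in(p4,t1)", "in(p5,t2)", "pkg_at(p2,whs2)", "truck_at(t1,gate)", "truck_at(t2,whs2)"]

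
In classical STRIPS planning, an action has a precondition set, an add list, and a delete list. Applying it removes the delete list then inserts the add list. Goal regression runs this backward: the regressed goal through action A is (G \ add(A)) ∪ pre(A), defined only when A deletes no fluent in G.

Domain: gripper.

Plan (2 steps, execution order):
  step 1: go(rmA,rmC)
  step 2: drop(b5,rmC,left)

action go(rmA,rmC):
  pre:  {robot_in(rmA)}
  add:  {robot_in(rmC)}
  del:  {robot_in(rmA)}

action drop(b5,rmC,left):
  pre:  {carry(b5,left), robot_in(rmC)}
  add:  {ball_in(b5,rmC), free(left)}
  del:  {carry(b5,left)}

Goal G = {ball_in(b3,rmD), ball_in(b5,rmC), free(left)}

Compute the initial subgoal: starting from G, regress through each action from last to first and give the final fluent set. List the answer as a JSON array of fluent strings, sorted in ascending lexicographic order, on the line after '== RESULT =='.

Work backward from the goal:
  through step 2 (drop(b5,rmC,left)): drop {ball_in(b5,rmC), free(left)}, keep {ball_in(b3,rmD)}, require {carry(b5,left), robot_in(rmC)}
    → {ball_in(b3,rmD), carry(b5,left), robot_in(rmC)}
  through step 1 (go(rmA,rmC)): drop {robot_in(rmC)}, keep {ball_in(b3,rmD), carry(b5,left)}, require {robot_in(rmA)}
    → {ball_in(b3,rmD), carry(b5,left), robot_in(rmA)}

== RESULT ==
["ball_in(b3,rmD)", "carry(b5,left)", "robot_in(rmA)"]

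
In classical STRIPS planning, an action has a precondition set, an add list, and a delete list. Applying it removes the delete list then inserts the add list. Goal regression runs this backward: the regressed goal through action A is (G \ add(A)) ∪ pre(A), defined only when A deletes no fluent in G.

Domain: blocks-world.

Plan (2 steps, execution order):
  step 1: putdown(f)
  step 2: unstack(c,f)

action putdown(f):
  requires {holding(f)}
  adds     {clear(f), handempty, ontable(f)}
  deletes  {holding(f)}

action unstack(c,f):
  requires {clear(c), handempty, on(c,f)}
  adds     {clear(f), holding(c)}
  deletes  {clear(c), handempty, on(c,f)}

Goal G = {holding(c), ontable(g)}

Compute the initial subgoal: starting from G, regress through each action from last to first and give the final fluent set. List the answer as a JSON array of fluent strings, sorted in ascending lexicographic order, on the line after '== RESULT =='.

Regress step by step:
  through step 2 (unstack(c,f)): drop {holding(c)}, keep {ontable(g)}, require {clear(c), handempty, on(c,f)}
    → {clear(c), handempty, on(c,f), ontable(g)}
  through step 1 (putdown(f)): drop {handempty}, keep {clear(c), on(c,f), ontable(g)}, require {holding(f)}
    → {clear(c), holding(f), on(c,f), ontable(g)}

== RESULT ==
["clear(c)", "holding(f)", "on(c,f)", "ontable(g)"]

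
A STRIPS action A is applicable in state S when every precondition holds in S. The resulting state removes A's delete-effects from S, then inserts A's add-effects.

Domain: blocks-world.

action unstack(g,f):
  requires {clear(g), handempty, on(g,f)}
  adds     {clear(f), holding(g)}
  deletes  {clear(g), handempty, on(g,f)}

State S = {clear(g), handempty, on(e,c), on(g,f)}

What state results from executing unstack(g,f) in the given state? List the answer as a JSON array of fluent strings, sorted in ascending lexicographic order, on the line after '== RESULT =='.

Progress:
  pre ⊆ S: {clear(g), handempty, on(g,f)} ⊆ S  — applicable
  S \ del = {on(e,c)}
  ∪ add   = {clear(f), holding(g), on(e,c)}

== RESULT ==
["clear(f)", "holding(g)", "on(e,c)"]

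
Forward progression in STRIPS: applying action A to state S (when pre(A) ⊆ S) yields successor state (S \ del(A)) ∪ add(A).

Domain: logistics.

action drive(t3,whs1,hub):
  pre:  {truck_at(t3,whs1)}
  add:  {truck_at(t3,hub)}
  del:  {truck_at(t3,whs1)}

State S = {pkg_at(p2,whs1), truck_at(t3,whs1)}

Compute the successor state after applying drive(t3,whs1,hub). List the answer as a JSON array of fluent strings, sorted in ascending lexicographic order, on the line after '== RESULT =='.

Progress:
  pre ⊆ S: {truck_at(t3,whs1)} ⊆ S  — applicable
  S \ del = {pkg_at(p2,whs1)}
  ∪ add   = {pkg_at(p2,whs1), truck_at(t3,hub)}

== RESULT ==
["pkg_at(p2,whs1)", "truck_at(t3,hub)"]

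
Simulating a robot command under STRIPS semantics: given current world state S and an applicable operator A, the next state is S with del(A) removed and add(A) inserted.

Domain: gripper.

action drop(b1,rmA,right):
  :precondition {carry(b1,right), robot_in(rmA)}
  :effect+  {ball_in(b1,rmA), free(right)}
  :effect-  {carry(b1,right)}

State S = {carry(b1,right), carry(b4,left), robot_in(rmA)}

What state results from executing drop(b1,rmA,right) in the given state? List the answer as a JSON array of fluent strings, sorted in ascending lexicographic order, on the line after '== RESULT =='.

Compute (S \ del) ∪ add:
  pre ⊆ S: {carry(b1,right), robot_in(rmA)} ⊆ S  — applicable
  S \ del = {carry(b4,left), robot_in(rmA)}
  ∪ add   = {ball_in(b1,rmA), carry(b4,left), free(right), robot_in(rmA)}

== RESULT ==
["ball_in(b1,rmA)", "carry(b4,left)", "free(right)", "robot_in(rmA)"]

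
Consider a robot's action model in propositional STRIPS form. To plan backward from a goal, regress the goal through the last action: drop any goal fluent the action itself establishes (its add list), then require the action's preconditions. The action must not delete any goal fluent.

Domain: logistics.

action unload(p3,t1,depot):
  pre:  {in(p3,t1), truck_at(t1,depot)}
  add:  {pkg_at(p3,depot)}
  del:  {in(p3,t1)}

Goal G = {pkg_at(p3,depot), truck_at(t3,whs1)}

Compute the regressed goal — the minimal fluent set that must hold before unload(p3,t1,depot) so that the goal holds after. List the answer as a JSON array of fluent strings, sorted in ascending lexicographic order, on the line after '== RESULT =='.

Regress:
  G ∩ del = {}  (empty — regression defined)
  G \ add = {pkg_at(p3,depot), truck_at(t3,whs1)} \ {pkg_at(p3,depot)} = {truck_at(t3,whs1)}
  ∪ pre   = {truck_at(t3,whs1)} ∪ {in(p3,t1), truck_at(t1,depot)}
          = {in(p3,t1), truck_at(t1,depot), truck_at(t3,whs1)}

== RESULT ==
["in(p3,t1)", "truck_at(t1,depot)", "truck_at(t3,whs1)"]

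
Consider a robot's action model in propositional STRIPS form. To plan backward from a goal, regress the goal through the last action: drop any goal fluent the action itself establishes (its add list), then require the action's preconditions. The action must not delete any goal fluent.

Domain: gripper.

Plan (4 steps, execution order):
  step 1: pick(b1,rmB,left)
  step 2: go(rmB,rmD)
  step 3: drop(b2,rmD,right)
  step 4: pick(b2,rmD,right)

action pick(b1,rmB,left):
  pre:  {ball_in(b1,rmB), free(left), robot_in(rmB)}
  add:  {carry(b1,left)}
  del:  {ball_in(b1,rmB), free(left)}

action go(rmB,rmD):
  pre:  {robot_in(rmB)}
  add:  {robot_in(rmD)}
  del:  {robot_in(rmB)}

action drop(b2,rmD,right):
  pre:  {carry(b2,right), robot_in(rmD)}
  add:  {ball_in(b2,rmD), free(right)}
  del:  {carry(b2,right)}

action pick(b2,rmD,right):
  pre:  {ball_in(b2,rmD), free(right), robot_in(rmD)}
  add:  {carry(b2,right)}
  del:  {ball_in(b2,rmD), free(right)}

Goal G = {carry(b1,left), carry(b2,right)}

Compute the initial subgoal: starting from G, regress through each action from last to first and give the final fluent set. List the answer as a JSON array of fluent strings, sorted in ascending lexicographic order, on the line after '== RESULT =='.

Work backward from the goal:
  through step 4 (pick(b2,rmD,right)): drop {carry(b2,right)}, keep {carry(b1,left)}, require {ball_in(b2,rmD), free(right), robot_in(rmD)}
    → {ball_in(b2,rmD), carry(b1,left), free(right), robot_in(rmD)}
  through step 3 (drop(b2,rmD,right)): drop {ball_in(b2,rmD), free(right)}, keep {carry(b1,left), robot_in(rmD)}, require {carry(b2,right), robot_in(rmD)}
    → {carry(b1,left), carry(b2,right), robot_in(rmD)}
  through step 2 (go(rmB,rmD)): drop {robot_in(rmD)}, keep {carry(b1,left), carry(b2,right)}, require {robot_in(rmB)}
    → {carry(b1,left), carry(b2,right), robot_in(rmB)}
  through step 1 (pick(b1,rmB,left)): drop {carry(b1,left)}, keep {carry(b2,right), robot_in(rmB)}, require {ball_in(b1,rmB), free(left), robot_in(rmB)}
    → {ball_in(b1,rmB), carry(b2,right), free(left), robot_in(rmB)}

== RESULT ==
["ball_in(b1,rmB)", "carry(b2,right)", "free(left)", "robot_in(rmB)"]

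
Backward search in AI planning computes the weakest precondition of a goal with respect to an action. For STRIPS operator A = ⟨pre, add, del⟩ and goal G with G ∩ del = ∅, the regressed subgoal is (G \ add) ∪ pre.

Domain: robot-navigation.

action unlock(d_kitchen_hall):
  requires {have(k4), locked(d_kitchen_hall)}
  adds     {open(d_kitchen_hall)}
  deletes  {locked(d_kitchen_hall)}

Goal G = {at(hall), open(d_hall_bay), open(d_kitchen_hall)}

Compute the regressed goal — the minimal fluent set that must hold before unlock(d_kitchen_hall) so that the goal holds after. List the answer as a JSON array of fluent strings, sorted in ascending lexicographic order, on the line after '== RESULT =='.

Regress:
  G ∩ del = {}  (empty — regression defined)
  G \ add = {at(hall), open(d_hall_bay), open(d_kitchen_hall)} \ {open(d_kitchen_hall)} = {at(hall), open(d_hall_bay)}
  ∪ pre   = {at(hall), open(d_hall_bay)} ∪ {have(k4), locked(d_kitchen_hall)}
          = {at(hall), have(k4), locked(d_kitchen_hall), open(d_hall_bay)}

== RESULT ==
["at(hall)", "have(k4)", "locked(d_kitchen_hall)", "open(d_hall_bay)"]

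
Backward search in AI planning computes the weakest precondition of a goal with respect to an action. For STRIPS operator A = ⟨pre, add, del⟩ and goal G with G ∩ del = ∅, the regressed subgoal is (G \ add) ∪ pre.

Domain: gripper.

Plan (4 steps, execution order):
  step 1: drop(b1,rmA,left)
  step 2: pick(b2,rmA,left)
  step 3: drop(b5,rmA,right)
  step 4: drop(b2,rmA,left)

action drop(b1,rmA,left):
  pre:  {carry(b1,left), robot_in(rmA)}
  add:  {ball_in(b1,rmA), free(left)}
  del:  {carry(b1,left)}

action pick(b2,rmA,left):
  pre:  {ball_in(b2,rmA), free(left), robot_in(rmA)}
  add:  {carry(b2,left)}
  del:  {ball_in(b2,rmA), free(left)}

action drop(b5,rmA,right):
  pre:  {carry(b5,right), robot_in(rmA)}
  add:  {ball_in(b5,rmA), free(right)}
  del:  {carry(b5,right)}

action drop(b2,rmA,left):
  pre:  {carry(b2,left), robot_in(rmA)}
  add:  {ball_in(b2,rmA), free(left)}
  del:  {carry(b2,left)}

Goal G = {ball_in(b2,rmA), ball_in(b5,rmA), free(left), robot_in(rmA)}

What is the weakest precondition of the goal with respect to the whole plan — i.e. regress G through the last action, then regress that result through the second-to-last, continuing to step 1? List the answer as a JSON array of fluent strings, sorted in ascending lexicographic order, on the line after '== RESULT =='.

Work backward from the goal:
  through step 4 (drop(b2,rmA,left)): drop {ball_in(b2,rmA), free(left)}, keep {ball_in(b5,rmA), robot_in(rmA)}, require {carry(b2,left), robot_in(rmA)}
    → {ball_in(b5,rmA), carry(b2,left), robot_in(rmA)}
  through step 3 (drop(b5,rmA,right)): drop {ball_in(b5,rmA)}, keep {carry(b2,left), robot_in(rmA)}, require {carry(b5,right), robot_in(rmA)}
    → {carry(b2,left), carry(b5,right), robot_in(rmA)}
  through step 2 (pick(b2,rmA,left)): drop {carry(b2,left)}, keep {carry(b5,right), robot_in(rmA)}, require {ball_in(b2,rmA), free(left), robot_in(rmA)}
    → {ball_in(b2,rmA), carry(b5,right), free(left), robot_in(rmA)}
  through step 1 (drop(b1,rmA,left)): drop {free(left)}, keep {ball_in(b2,rmA), carry(b5,right), robot_in(rmA)}, require {carry(b1,left), robot_in(rmA)}
    → {ball_in(b2,rmA), carry(b1,left), carry(b5,right), robot_in(rmA)}

== RESULT ==
["ball_in(b2,rmA)", "carry(b1,left)", "carry(b5,right)", "robot_in(rmA)"]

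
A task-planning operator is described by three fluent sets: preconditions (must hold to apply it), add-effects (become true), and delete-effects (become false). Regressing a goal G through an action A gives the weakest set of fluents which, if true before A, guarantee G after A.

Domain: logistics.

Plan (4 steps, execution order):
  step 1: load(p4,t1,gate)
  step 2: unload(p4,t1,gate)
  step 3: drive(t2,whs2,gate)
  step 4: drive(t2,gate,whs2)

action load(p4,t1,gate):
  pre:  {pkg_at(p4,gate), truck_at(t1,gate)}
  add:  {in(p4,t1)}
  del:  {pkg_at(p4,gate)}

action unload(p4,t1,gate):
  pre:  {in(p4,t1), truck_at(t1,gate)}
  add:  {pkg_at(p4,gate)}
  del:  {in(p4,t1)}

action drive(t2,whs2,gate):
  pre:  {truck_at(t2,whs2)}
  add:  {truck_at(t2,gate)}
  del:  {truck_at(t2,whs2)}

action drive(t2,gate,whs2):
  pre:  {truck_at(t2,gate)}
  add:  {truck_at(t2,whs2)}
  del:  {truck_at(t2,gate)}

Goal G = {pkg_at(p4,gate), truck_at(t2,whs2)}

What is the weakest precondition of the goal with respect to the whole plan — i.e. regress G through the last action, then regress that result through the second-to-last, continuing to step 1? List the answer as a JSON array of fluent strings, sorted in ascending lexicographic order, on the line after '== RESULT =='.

Regress step by step:
  through step 4 (drive(t2,gate,whs2)): drop {truck_at(t2,whs2)}, keep {pkg_at(p4,gate)}, require {truck_at(t2,gate)}
    → {pkg_at(p4,gate), truck_at(t2,gate)}
  through step 3 (drive(t2,whs2,gate)): drop {truck_at(t2,gate)}, keep {pkg_at(p4,gate)}, require {truck_at(t2,whs2)}
    → {pkg_at(p4,gate), truck_at(t2,whs2)}
  through step 2 (unload(p4,t1,gate)): drop {pkg_at(p4,gate)}, keep {truck_at(t2,whs2)}, require {in(p4,t1), truck_at(t1,gate)}
    → {in(p4,t1), truck_at(t1,gate), truck_at(t2,whs2)}
  through step 1 (load(p4,t1,gate)): drop {in(p4,t1)}, keep {truck_at(t1,gate), truck_at(t2,whs2)}, require {pkg_at(p4,gate), truck_at(t1,gate)}
    → {pkg_at(p4,gate), truck_at(t1,gate), truck_at(t2,whs2)}

== RESULT ==
["pkg_at(p4,gate)", "truck_at(t1,gate)", "truck_at(t2,whs2)"]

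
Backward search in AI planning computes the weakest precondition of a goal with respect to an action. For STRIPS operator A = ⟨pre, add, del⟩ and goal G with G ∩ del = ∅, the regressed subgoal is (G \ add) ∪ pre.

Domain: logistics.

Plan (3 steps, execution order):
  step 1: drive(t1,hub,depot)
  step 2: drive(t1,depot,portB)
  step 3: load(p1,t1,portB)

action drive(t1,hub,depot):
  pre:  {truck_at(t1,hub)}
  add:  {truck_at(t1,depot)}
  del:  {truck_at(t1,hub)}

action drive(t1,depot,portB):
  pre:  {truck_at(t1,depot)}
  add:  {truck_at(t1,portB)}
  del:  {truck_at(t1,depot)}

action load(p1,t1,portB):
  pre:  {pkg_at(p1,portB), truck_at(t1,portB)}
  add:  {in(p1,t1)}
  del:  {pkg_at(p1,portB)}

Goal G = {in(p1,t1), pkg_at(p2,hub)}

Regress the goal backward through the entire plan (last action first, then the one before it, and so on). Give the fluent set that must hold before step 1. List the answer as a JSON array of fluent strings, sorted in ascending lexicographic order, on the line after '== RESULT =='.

Work backward from the goal:
  through step 3 (load(p1,t1,portB)): drop {in(p1,t1)}, keep {pkg_at(p2,hub)}, require {pkg_at(p1,portB), truck_at(t1,portB)}
    → {pkg_at(p1,portB), pkg_at(p2,hub), truck_at(t1,portB)}
  through step 2 (drive(t1,depot,portB)): drop {truck_at(t1,portB)}, keep {pkg_at(p1,portB), pkg_at(p2,hub)}, require {truck_at(t1,depot)}
    → {pkg_at(p1,portB), pkg_at(p2,hub), truck_at(t1,depot)}
  through step 1 (drive(t1,hub,depot)): drop {truck_at(t1,depot)}, keep {pkg_at(p1,portB), pkg_at(p2,hub)}, require {truck_at(t1,hub)}
    → {pkg_at(p1,portB), pkg_at(p2,hub), truck_at(t1,hub)}

== RESULT ==
["pkg_at(p1,portB)", "pkg_at(p2,hub)", "truck_at(t1,hub)"]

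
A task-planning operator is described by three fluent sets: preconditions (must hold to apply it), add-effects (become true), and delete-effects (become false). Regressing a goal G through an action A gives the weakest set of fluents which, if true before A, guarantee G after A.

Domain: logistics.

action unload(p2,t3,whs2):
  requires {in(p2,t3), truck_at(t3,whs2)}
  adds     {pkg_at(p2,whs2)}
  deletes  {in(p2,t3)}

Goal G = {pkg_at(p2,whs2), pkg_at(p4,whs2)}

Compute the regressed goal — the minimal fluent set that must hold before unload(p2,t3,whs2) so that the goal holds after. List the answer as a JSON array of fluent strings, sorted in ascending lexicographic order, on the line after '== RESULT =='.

Compute (G \ add) ∪ pre:
  G ∩ del = {}  (empty — regression defined)
  G \ add = {pkg_at(p2,whs2), pkg_at(p4,whs2)} \ {pkg_at(p2,whs2)} = {pkg_at(p4,whs2)}
  ∪ pre   = {pkg_at(p4,whs2)} ∪ {in(p2,t3), truck_at(t3,whs2)}
          = {in(p2,t3), pkg_at(p4,whs2), truck_at(t3,whs2)}

== RESULT ==
["in(p2,t3)", "pkg_at(p4,whs2)", "truck_at(t3,whs2)"]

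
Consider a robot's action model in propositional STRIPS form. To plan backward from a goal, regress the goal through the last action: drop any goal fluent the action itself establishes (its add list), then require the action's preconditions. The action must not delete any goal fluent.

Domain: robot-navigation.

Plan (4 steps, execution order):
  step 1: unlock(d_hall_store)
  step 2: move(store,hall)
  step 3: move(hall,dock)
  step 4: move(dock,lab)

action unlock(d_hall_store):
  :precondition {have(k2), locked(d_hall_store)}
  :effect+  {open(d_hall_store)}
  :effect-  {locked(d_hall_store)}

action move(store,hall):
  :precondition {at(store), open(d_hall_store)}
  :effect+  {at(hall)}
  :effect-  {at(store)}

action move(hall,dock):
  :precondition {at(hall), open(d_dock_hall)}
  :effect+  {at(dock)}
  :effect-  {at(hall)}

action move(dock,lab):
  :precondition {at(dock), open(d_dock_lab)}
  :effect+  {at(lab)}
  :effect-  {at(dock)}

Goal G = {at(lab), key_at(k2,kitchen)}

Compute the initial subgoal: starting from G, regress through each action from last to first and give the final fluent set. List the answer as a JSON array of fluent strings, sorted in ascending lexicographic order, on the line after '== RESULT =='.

Work backward from the goal:
  through step 4 (move(dock,lab)): drop {at(lab)}, keep {key_at(k2,kitchen)}, require {at(dock), open(d_dock_lab)}
    → {at(dock), key_at(k2,kitchen), open(d_dock_lab)}
  through step 3 (move(hall,dock)): drop {at(dock)}, keep {key_at(k2,kitchen), open(d_dock_lab)}, require {at(hall), open(d_dock_hall)}
    → {at(hall), key_at(k2,kitchen), open(d_dock_hall), open(d_dock_lab)}
  through step 2 (move(store,hall)): drop {at(hall)}, keep {key_at(k2,kitchen), open(d_dock_hall), open(d_dock_lab)}, require {at(store), open(d_hall_store)}
    → {at(store), key_at(k2,kitchen), open(d_dock_hall), open(d_dock_lab), open(d_hall_store)}
  through step 1 (unlock(d_hall_store)): drop {open(d_hall_store)}, keep {at(store), key_at(k2,kitchen), open(d_dock_hall), open(d_dock_lab)}, require {have(k2), locked(d_hall_store)}
    → {at(store), have(k2), key_at(k2,kitchen), locked(d_hall_store), open(d_dock_hall), open(d_dock_lab)}

== RESULT ==
["at(store)", "have(k2)", "key_at(k2,kitchen)", "locked(d_hall_store)", "open(d_dock_hall)", "open(d_dock_lab)"]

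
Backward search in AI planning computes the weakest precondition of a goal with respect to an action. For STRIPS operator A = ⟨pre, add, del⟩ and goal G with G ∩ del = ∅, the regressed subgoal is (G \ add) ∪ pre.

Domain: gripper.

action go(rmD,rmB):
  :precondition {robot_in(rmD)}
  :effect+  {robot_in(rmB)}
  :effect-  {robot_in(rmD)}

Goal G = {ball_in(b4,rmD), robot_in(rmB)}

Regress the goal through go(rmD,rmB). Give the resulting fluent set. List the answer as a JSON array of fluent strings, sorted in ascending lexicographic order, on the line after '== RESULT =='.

Compute (G \ add) ∪ pre:
  G ∩ del = {}  (empty — regression defined)
  G \ add = {ball_in(b4,rmD), robot_in(rmB)} \ {robot_in(rmB)} = {ball_in(b4,rmD)}
  ∪ pre   = {ball_in(b4,rmD)} ∪ {robot_in(rmD)}
          = {ball_in(b4,rmD), robot_in(rmD)}

== RESULT ==
["ball_in(b4,rmD)", "robot_in(rmD)"]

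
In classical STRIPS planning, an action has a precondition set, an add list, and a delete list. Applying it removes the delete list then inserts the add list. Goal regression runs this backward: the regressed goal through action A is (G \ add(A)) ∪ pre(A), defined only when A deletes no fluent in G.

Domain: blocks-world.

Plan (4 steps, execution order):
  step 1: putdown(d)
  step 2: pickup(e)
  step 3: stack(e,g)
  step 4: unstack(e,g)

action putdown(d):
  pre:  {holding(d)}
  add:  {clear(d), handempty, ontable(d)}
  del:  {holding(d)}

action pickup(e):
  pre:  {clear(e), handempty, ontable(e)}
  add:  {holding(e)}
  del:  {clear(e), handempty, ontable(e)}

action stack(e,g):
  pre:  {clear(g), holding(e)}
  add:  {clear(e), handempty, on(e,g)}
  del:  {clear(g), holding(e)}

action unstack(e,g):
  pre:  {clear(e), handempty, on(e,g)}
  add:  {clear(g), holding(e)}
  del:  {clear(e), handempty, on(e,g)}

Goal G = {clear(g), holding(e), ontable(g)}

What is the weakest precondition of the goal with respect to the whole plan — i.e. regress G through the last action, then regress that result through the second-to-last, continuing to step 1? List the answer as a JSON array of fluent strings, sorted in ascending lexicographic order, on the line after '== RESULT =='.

Regress step by step:
  through step 4 (unstack(e,g)): drop {clear(g), holding(e)}, keep {ontable(g)}, require {clear(e), handempty, on(e,g)}
    → {clear(e), handempty, on(e,g), ontable(g)}
  through step 3 (stack(e,g)): drop {clear(e), handempty, on(e,g)}, keep {ontable(g)}, require {clear(g), holding(e)}
    → {clear(g), holding(e), ontable(g)}
  through step 2 (pickup(e)): drop {holding(e)}, keep {clear(g), ontable(g)}, require {clear(e), handempty, ontable(e)}
    → {clear(e), clear(g), handempty, ontable(e), ontable(g)}
  through step 1 (putdown(d)): drop {handempty}, keep {clear(e), clear(g), ontable(e), ontable(g)}, require {holding(d)}
    → {clear(e), clear(g), holding(d), ontable(e), ontable(g)}

== RESULT ==
["clear(e)", "clear(g)", "holding(d)", "ontable(e)", "ontable(g)"]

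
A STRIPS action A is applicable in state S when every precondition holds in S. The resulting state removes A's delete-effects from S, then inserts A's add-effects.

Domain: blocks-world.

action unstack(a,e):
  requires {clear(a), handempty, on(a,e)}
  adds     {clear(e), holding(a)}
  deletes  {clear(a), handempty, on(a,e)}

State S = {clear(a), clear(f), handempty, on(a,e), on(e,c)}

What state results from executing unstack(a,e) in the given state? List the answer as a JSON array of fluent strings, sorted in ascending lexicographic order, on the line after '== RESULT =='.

Progress:
  pre ⊆ S: {clear(a), handempty, on(a,e)} ⊆ S  — applicable
  S \ del = {clear(f), on(e,c)}
  ∪ add   = {clear(e), clear(f), holding(a), on(e,c)}

== RESULT ==
["clear(e)", "clear(f)", "holding(a)", "on(e,c)"]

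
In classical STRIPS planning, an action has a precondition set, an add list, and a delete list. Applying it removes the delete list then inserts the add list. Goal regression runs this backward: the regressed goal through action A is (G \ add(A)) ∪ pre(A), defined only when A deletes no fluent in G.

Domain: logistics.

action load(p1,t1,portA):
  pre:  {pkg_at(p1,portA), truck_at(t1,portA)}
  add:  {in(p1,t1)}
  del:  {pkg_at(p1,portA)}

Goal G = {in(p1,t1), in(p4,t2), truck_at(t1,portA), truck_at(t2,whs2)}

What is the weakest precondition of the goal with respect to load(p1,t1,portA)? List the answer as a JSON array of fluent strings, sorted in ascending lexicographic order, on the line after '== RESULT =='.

Compute (G \ add) ∪ pre:
  G ∩ del = {}  (empty — regression defined)
  G \ add = {in(p1,t1), in(p4,t2), truck_at(t1,portA), truck_at(t2,whs2)} \ {in(p1,t1)} = {in(p4,t2), truck_at(t1,portA), truck_at(t2,whs2)}
  ∪ pre   = {in(p4,t2), truck_at(t1,portA), truck_at(t2,whs2)} ∪ {pkg_at(p1,portA), truck_at(t1,portA)}
          = {in(p4,t2), pkg_at(p1,portA), truck_at(t1,portA), truck_at(t2,whs2)}

== RESULT ==
["in(p4,t2)", "pkg_at(p1,portA)", "truck_at(t1,portA)", "truck_at(t2,whs2)"]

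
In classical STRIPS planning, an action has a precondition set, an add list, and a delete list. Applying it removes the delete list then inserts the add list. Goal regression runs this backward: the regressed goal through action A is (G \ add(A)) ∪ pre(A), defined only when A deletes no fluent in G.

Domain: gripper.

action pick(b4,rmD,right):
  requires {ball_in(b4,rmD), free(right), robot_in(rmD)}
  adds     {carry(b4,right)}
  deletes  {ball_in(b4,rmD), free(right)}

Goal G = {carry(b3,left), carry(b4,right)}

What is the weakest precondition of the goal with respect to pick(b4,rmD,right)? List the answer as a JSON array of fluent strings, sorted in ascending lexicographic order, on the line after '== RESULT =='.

Regress:
  G ∩ del = {}  (empty — regression defined)
  G \ add = {carry(b3,left), carry(b4,right)} \ {carry(b4,right)} = {carry(b3,left)}
  ∪ pre   = {carry(b3,left)} ∪ {ball_in(b4,rmD), free(right), robot_in(rmD)}
          = {ball_in(b4,rmD), carry(b3,left), free(right), robot_in(rmD)}

== RESULT ==
["ball_in(b4,rmD)", "carry(b3,left)", "free(right)", "robot_in(rmD)"]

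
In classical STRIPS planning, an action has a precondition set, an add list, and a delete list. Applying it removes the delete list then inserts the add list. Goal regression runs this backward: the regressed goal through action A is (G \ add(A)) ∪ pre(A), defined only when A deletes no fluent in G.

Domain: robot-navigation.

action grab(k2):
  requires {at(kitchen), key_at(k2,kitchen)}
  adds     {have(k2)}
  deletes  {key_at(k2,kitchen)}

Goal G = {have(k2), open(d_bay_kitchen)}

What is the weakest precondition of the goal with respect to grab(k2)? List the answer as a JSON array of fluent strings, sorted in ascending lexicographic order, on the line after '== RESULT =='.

Compute (G \ add) ∪ pre:
  G ∩ del = {}  (empty — regression defined)
  G \ add = {have(k2), open(d_bay_kitchen)} \ {have(k2)} = {open(d_bay_kitchen)}
  ∪ pre   = {open(d_bay_kitchen)} ∪ {at(kitchen), key_at(k2,kitchen)}
          = {at(kitchen), key_at(k2,kitchen), open(d_bay_kitchen)}

== RESULT ==
["at(kitchen)", "key_at(k2,kitchen)", "open(d_bay_kitchen)"]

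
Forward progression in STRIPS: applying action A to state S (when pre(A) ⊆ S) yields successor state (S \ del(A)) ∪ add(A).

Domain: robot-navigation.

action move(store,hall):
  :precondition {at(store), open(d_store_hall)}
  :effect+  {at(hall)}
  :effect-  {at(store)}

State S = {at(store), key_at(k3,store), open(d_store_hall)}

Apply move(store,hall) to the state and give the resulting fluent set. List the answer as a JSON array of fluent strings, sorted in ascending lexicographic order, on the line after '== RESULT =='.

Compute (S \ del) ∪ add:
  pre ⊆ S: {at(store), open(d_store_hall)} ⊆ S  — applicable
  S \ del = {key_at(k3,store), open(d_store_hall)}
  ∪ add   = {at(hall), key_at(k3,store), open(d_store_hall)}

== RESULT ==
["at(hall)", "key_at(k3,store)", "open(d_store_hall)"]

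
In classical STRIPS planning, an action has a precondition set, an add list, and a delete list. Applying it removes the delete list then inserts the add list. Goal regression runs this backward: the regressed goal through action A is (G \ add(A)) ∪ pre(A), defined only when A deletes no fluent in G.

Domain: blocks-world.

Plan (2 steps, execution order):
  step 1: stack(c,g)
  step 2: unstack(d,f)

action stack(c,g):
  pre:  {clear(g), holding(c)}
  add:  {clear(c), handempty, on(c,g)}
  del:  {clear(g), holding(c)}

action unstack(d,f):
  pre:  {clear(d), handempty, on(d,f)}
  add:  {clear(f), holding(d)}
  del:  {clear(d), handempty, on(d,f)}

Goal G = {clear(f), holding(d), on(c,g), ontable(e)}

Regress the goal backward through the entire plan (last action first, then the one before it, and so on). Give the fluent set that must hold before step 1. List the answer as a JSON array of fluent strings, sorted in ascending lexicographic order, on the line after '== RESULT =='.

Regress step by step:
  through step 2 (unstack(d,f)): drop {clear(f), holding(d)}, keep {on(c,g), ontable(e)}, require {clear(d), handempty, on(d,f)}
    → {clear(d), handempty, on(c,g), on(d,f), ontable(e)}
  through step 1 (stack(c,g)): drop {handempty, on(c,g)}, keep {clear(d), on(d,f), ontable(e)}, require {clear(g), holding(c)}
    → {clear(d), clear(g), holding(c), on(d,f), ontable(e)}

== RESULT ==
["clear(d)", "clear(g)", "holding(c)", "on(d,f)", "ontable(e)"]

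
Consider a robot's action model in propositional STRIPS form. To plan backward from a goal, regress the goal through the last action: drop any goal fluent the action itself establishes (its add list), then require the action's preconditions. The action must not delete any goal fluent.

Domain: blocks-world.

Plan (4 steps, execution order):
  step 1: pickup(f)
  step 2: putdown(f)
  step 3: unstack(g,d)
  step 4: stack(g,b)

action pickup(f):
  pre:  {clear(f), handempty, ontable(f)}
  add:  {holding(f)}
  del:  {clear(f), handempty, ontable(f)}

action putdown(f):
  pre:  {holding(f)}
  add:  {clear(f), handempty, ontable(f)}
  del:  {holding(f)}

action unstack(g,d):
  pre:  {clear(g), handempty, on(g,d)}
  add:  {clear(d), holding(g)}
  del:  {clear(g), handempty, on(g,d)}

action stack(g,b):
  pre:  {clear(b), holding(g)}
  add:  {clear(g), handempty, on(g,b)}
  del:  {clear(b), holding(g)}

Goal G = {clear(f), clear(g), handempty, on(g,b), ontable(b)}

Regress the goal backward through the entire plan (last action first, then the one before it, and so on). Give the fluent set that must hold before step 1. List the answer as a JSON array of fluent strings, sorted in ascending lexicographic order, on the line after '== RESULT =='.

Regress step by step:
  through step 4 (stack(g,b)): drop {clear(g), handempty, on(g,b)}, keep {clear(f), ontable(b)}, require {clear(b), holding(g)}
    → {clear(b), clear(f), holding(g), ontable(b)}
  through step 3 (unstack(g,d)): drop {holding(g)}, keep {clear(b), clear(f), ontable(b)}, require {clear(g), handempty, on(g,d)}
    → {clear(b), clear(f), clear(g), handempty, on(g,d), ontable(b)}
  through step 2 (putdown(f)): drop {clear(f), handempty}, keep {clear(b), clear(g), on(g,d), ontable(b)}, require {holding(f)}
    → {clear(b), clear(g), holding(f), on(g,d), ontable(b)}
  through step 1 (pickup(f)): drop {holding(f)}, keep {clear(b), clear(g), on(g,d), ontable(b)}, require {clear(f), handempty, ontable(f)}
    → {clear(b), clear(f), clear(g), handempty, on(g,d), ontable(b), ontable(f)}

== RESULT ==
["clear(b)", "clear(f)", "clear(g)", "handempty", "on(g,d)", "ontable(b)", "ontable(f)"]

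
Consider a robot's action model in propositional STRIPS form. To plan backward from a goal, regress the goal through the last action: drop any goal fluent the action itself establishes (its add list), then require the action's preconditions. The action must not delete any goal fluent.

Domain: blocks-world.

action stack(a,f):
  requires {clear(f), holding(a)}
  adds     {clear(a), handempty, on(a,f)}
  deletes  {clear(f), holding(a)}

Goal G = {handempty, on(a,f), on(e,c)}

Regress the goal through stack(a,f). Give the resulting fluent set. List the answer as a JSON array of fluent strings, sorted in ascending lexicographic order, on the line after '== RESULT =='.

Regress:
  G ∩ del = {}  (empty — regression defined)
  G \ add = {handempty, on(a,f), on(e,c)} \ {clear(a), handempty, on(a,f)} = {on(e,c)}
  ∪ pre   = {on(e,c)} ∪ {clear(f), holding(a)}
          = {clear(f), holding(a), on(e,c)}

== RESULT ==
["clear(f)", "holding(a)", "on(e,c)"]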